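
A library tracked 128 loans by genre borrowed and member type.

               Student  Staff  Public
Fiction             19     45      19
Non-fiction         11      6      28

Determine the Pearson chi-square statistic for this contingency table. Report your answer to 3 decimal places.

Row totals: 83, 45. Column totals: 30, 51, 47. Grand total N = 128.
Expected counts (row total × column total / N):
  Fiction, Student: 83×30/128 = 19.4531
  Fiction, Staff: 83×51/128 = 33.0703
  Fiction, Public: 83×47/128 = 30.4766
  Non-fiction, Student: 45×30/128 = 10.5469
  Non-fiction, Staff: 45×51/128 = 17.9297
  Non-fiction, Public: 45×47/128 = 16.5234
Contributions (O − E)²/E:
  (19 − 19.4531)²/19.4531 = 0.0106
  (45 − 33.0703)²/33.0703 = 4.3035
  (19 − 30.4766)²/30.4766 = 4.3218
  (11 − 10.5469)²/10.5469 = 0.0195
  (6 − 17.9297)²/17.9297 = 7.9375
  (28 − 16.5234)²/16.5234 = 7.9713
χ² = 0.0106 + 4.3035 + 4.3218 + 0.0195 + 7.9375 + 7.9713 = 24.564

24.564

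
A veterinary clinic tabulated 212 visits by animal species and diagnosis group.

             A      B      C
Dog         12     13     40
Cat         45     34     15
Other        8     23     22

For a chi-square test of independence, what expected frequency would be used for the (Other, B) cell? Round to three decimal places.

17.500

Row total (Other) = 53; column total (B) = 70; grand total N = 212.
Expected count = (row total × column total) / N = 53 × 70 / 212 = 17.500.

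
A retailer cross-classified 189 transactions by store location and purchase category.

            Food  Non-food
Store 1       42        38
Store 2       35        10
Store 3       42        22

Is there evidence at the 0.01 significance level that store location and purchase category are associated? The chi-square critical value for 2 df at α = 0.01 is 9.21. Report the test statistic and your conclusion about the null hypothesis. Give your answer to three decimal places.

Row totals: 80, 45, 64. Column totals: 119, 70. Grand total N = 189.
Expected counts (row total × column total / N):
  Store 1, Food: 80×119/189 = 50.3704
  Store 1, Non-food: 80×70/189 = 29.6296
  Store 2, Food: 45×119/189 = 28.3333
  Store 2, Non-food: 45×70/189 = 16.6667
  Store 3, Food: 64×119/189 = 40.2963
  Store 3, Non-food: 64×70/189 = 23.7037
Contributions (O − E)²/E:
  (42 − 50.3704)²/50.3704 = 1.3910
  (38 − 29.6296)²/29.6296 = 2.3646
  (35 − 28.3333)²/28.3333 = 1.5686
  (10 − 16.6667)²/16.6667 = 2.6667
  (42 − 40.2963)²/40.2963 = 0.0720
  (22 − 23.7037)²/23.7037 = 0.1225
χ² = 1.3910 + 2.3646 + 1.5686 + 2.6667 + 0.0720 + 0.1225 = 8.185
df = (3−1)(2−1) = 2. Since 8.185 < 9.21, fail to reject the null hypothesis of independence at α = 0.01.

8.185; fail to reject H₀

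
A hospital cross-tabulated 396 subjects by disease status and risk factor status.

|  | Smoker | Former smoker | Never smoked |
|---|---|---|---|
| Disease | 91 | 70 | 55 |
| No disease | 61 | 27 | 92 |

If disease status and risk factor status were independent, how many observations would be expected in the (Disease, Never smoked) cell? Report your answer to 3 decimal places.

Row total (Disease) = 216; column total (Never smoked) = 147; grand total N = 396.
Expected count = (row total × column total) / N = 216 × 147 / 396 = 80.182.

80.182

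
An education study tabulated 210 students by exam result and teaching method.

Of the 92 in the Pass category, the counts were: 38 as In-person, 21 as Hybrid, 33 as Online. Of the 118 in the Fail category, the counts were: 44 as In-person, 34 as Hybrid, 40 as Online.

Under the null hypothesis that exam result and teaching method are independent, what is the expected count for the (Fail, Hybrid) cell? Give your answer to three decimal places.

Row total (Fail) = 118; column total (Hybrid) = 55; grand total N = 210.
Expected count = (row total × column total) / N = 118 × 55 / 210 = 30.905.

30.905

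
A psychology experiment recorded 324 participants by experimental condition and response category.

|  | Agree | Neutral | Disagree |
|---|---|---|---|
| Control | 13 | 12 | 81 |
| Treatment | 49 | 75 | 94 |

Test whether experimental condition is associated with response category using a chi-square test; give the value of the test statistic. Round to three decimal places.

Row totals: 106, 218. Column totals: 62, 87, 175. Grand total N = 324.
Expected counts (row total × column total / N):
  Control, Agree: 106×62/324 = 20.28395
  Control, Neutral: 106×87/324 = 28.46296
  Control, Disagree: 106×175/324 = 57.25309
  Treatment, Agree: 218×62/324 = 41.71605
  Treatment, Neutral: 218×87/324 = 58.53704
  Treatment, Disagree: 218×175/324 = 117.74691
Contributions (O − E)²/E:
  (13 − 20.28395)²/20.28395 = 2.6157
  (12 − 28.46296)²/28.46296 = 9.5222
  (81 − 57.25309)²/57.25309 = 9.8495
  (49 − 41.71605)²/41.71605 = 1.2718
  (75 − 58.53704)²/58.53704 = 4.6300
  (94 − 117.74691)²/117.74691 = 4.7892
χ² = 2.6157 + 9.5222 + 9.8495 + 1.2718 + 4.6300 + 4.7892 = 32.678

32.678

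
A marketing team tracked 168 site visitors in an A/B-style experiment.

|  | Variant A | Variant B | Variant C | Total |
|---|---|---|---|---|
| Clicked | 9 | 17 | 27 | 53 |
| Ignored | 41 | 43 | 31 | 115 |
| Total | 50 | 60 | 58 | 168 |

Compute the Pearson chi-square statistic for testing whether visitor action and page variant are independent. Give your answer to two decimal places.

10.58

Grand total N = 168.
Expected counts (row total × column total / N):
  Clicked, Variant A: 53×50/168 = 15.774
  Clicked, Variant B: 53×60/168 = 18.929
  Clicked, Variant C: 53×58/168 = 18.298
  Ignored, Variant A: 115×50/168 = 34.226
  Ignored, Variant B: 115×60/168 = 41.071
  Ignored, Variant C: 115×58/168 = 39.702
Contributions (O − E)²/E:
  (9 − 15.774)²/15.774 = 2.9090
  (17 − 18.929)²/18.929 = 0.1966
  (27 − 18.298)²/18.298 = 4.1384
  (41 − 34.226)²/34.226 = 1.3407
  (43 − 41.071)²/41.071 = 0.0906
  (31 − 39.702)²/39.702 = 1.9073
χ² = 2.9090 + 0.1966 + 4.1384 + 1.3407 + 0.0906 + 1.9073 = 10.58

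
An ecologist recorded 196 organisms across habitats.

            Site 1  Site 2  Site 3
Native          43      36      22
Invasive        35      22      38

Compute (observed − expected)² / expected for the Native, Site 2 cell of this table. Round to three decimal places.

1.250

Row total (Native) = 101; column total (Site 2) = 58; N = 196.
Expected count E = 101 × 58 / 196 = 29.88776.
Contribution = (O − E)²/E = (36 − 29.88776)² / 29.88776 = 1.250.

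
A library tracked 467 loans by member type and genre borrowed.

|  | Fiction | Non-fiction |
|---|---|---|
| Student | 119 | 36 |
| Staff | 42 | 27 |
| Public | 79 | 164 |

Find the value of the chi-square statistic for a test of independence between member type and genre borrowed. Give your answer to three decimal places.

77.136

Row totals: 155, 69, 243. Column totals: 240, 227. Grand total N = 467.
Expected counts (row total × column total / N):
  Student, Fiction: 155×240/467 = 79.6574
  Student, Non-fiction: 155×227/467 = 75.3426
  Staff, Fiction: 69×240/467 = 35.4604
  Staff, Non-fiction: 69×227/467 = 33.5396
  Public, Fiction: 243×240/467 = 124.8822
  Public, Non-fiction: 243×227/467 = 118.1178
Contributions (O − E)²/E:
  (119 − 79.6574)²/79.6574 = 19.4312
  (36 − 75.3426)²/75.3426 = 20.5440
  (42 − 35.4604)²/35.4604 = 1.2060
  (27 − 33.5396)²/33.5396 = 1.2751
  (79 − 124.8822)²/124.8822 = 16.8573
  (164 − 118.1178)²/118.1178 = 17.8227
χ² = 19.4312 + 20.5440 + 1.2060 + 1.2751 + 16.8573 + 17.8227 = 77.136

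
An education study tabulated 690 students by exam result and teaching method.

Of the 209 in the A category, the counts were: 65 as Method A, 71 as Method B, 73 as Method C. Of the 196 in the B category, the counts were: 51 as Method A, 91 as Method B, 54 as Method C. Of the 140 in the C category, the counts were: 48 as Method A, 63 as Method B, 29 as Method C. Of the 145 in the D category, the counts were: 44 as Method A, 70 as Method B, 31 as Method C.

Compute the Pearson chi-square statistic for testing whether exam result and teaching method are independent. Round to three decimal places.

16.155

Row totals: 209, 196, 140, 145. Column totals: 208, 295, 187. Grand total N = 690.
Expected counts (row total × column total / N):
  A, Method A: 209×208/690 = 63.0029
  A, Method B: 209×295/690 = 89.3551
  A, Method C: 209×187/690 = 56.6420
  B, Method A: 196×208/690 = 59.0841
  B, Method B: 196×295/690 = 83.7971
  B, Method C: 196×187/690 = 53.1188
  C, Method A: 140×208/690 = 42.2029
  C, Method B: 140×295/690 = 59.8551
  C, Method C: 140×187/690 = 37.9420
  D, Method A: 145×208/690 = 43.7101
  D, Method B: 145×295/690 = 61.9928
  D, Method C: 145×187/690 = 39.2971
Contributions (O − E)²/E:
  (65 − 63.0029)²/63.0029 = 0.0633
  (71 − 89.3551)²/89.3551 = 3.7705
  (73 − 56.6420)²/56.6420 = 4.7241
  (51 − 59.0841)²/59.0841 = 1.1061
  (91 − 83.7971)²/83.7971 = 0.6191
  (54 − 53.1188)²/53.1188 = 0.0146
  (48 − 42.2029)²/42.2029 = 0.7963
  (63 − 59.8551)²/59.8551 = 0.1652
  (29 − 37.9420)²/37.9420 = 2.1074
  (44 − 43.7101)²/43.7101 = 0.0019
  (70 − 61.9928)²/61.9928 = 1.0342
  (31 − 39.2971)²/39.2971 = 1.7518
χ² = 0.0633 + 3.7705 + 4.7241 + 1.1061 + 0.6191 + 0.0146 + 0.7963 + 0.1652 + 2.1074 + 0.0019 + 1.0342 + 1.7518 = 16.155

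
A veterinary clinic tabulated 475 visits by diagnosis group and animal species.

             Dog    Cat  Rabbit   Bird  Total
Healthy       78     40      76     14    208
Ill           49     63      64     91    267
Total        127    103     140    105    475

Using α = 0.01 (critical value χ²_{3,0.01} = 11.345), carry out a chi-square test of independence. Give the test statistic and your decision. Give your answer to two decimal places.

Grand total N = 475.
Expected counts (row total × column total / N):
  Healthy, Dog: 208×127/475 = 55.613
  Healthy, Cat: 208×103/475 = 45.103
  Healthy, Rabbit: 208×140/475 = 61.305
  Healthy, Bird: 208×105/475 = 45.979
  Ill, Dog: 267×127/475 = 71.387
  Ill, Cat: 267×103/475 = 57.897
  Ill, Rabbit: 267×140/475 = 78.695
  Ill, Bird: 267×105/475 = 59.021
Contributions (O − E)²/E:
  (78 − 55.613)²/55.613 = 9.0119
  (40 − 45.103)²/45.103 = 0.5774
  (76 − 61.305)²/61.305 = 3.5224
  (14 − 45.979)²/45.979 = 22.2418
  (49 − 71.387)²/71.387 = 7.0206
  (63 − 57.897)²/57.897 = 0.4498
  (64 − 78.695)²/78.695 = 2.7441
  (91 − 59.021)²/59.021 = 17.3270
χ² = 9.0119 + 0.5774 + 3.5224 + 22.2418 + 7.0206 + 0.4498 + 2.7441 + 17.3270 = 62.90
df = (2−1)(4−1) = 3. Since 62.90 > 11.345, reject the null hypothesis of independence at α = 0.01.

62.90; reject H₀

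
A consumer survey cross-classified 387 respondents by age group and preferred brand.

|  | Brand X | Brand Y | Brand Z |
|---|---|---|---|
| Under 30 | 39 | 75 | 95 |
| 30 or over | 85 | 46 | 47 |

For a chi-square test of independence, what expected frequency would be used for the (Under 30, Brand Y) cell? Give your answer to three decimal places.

65.346

Row total (Under 30) = 209; column total (Brand Y) = 121; grand total N = 387.
Expected count = (row total × column total) / N = 209 × 121 / 387 = 65.346.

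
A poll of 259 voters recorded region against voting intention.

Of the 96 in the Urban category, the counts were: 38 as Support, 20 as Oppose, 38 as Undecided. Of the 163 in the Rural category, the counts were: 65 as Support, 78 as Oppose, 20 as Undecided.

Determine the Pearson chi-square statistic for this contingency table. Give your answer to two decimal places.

31.79

Row totals: 96, 163. Column totals: 103, 98, 58. Grand total N = 259.
Expected counts (row total × column total / N):
  Urban, Support: 96×103/259 = 38.178
  Urban, Oppose: 96×98/259 = 36.324
  Urban, Undecided: 96×58/259 = 21.498
  Rural, Support: 163×103/259 = 64.822
  Rural, Oppose: 163×98/259 = 61.676
  Rural, Undecided: 163×58/259 = 36.502
Contributions (O − E)²/E:
  (38 − 38.178)²/38.178 = 0.0008
  (20 − 36.324)²/36.324 = 7.3360
  (38 − 21.498)²/21.498 = 12.6670
  (65 − 64.822)²/64.822 = 0.0005
  (78 − 61.676)²/61.676 = 4.3205
  (20 − 36.502)²/36.502 = 7.4603
χ² = 0.0008 + 7.3360 + 12.6670 + 0.0005 + 4.3205 + 7.4603 = 31.79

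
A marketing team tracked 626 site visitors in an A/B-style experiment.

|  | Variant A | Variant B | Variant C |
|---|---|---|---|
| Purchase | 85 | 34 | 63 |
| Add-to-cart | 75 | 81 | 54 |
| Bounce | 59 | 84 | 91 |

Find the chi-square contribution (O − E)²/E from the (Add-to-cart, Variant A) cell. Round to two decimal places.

Row total (Add-to-cart) = 210; column total (Variant A) = 219; N = 626.
Expected count E = 210 × 219 / 626 = 73.4665.
Contribution = (O − E)²/E = (75 − 73.4665)² / 73.4665 = 0.03.

0.03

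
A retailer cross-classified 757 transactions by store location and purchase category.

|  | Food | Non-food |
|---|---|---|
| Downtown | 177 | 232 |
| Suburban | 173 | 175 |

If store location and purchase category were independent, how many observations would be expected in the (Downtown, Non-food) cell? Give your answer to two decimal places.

Row total (Downtown) = 409; column total (Non-food) = 407; grand total N = 757.
Expected count = (row total × column total) / N = 409 × 407 / 757 = 219.90.

219.90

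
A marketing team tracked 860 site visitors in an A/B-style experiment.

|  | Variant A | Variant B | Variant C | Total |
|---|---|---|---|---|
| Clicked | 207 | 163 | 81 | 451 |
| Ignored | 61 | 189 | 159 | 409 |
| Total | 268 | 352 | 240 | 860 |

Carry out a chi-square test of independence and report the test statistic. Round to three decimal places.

105.007

Grand total N = 860.
Expected counts (row total × column total / N):
  Clicked, Variant A: 451×268/860 = 140.5442
  Clicked, Variant B: 451×352/860 = 184.5953
  Clicked, Variant C: 451×240/860 = 125.8605
  Ignored, Variant A: 409×268/860 = 127.4558
  Ignored, Variant B: 409×352/860 = 167.4047
  Ignored, Variant C: 409×240/860 = 114.1395
Contributions (O − E)²/E:
  (207 − 140.5442)²/140.5442 = 31.4234
  (163 − 184.5953)²/184.5953 = 2.5264
  (81 − 125.8605)²/125.8605 = 15.9896
  (61 − 127.4558)²/127.4558 = 34.6502
  (189 − 167.4047)²/167.4047 = 2.7858
  (159 − 114.1395)²/114.1395 = 17.6316
χ² = 31.4234 + 2.5264 + 15.9896 + 34.6502 + 2.7858 + 17.6316 = 105.007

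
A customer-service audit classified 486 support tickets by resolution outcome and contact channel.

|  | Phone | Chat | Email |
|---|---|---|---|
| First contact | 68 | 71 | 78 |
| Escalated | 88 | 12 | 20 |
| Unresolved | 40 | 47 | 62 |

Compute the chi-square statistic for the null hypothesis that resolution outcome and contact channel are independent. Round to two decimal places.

73.89

Row totals: 217, 120, 149. Column totals: 196, 130, 160. Grand total N = 486.
Expected counts (row total × column total / N):
  First contact, Phone: 217×196/486 = 87.5144
  First contact, Chat: 217×130/486 = 58.0453
  First contact, Email: 217×160/486 = 71.4403
  Escalated, Phone: 120×196/486 = 48.3951
  Escalated, Chat: 120×130/486 = 32.0988
  Escalated, Email: 120×160/486 = 39.5062
  Unresolved, Phone: 149×196/486 = 60.0905
  Unresolved, Chat: 149×130/486 = 39.8560
  Unresolved, Email: 149×160/486 = 49.0535
Contributions (O − E)²/E:
  (68 − 87.5144)²/87.5144 = 4.3514
  (71 − 58.0453)²/58.0453 = 2.8913
  (78 − 71.4403)²/71.4403 = 0.6023
  (88 − 48.3951)²/48.3951 = 32.4113
  (12 − 32.0988)²/32.0988 = 12.5849
  (20 − 39.5062)²/39.5062 = 9.6312
  (40 − 60.0905)²/60.0905 = 6.7170
  (47 − 39.8560)²/39.8560 = 1.2805
  (62 − 49.0535)²/49.0535 = 3.4169
χ² = 4.3514 + 2.8913 + 0.6023 + 32.4113 + 12.5849 + 9.6312 + 6.7170 + 1.2805 + 3.4169 = 73.89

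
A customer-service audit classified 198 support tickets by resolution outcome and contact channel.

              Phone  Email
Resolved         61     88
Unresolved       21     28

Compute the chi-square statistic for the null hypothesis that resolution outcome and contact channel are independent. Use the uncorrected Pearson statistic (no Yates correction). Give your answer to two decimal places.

0.06

Row totals: 149, 49. Column totals: 82, 116. Grand total N = 198.
Expected counts (row total × column total / N):
  Resolved, Phone: 149×82/198 = 61.707
  Resolved, Email: 149×116/198 = 87.293
  Unresolved, Phone: 49×82/198 = 20.293
  Unresolved, Email: 49×116/198 = 28.707
Contributions (O − E)²/E:
  (61 − 61.707)²/61.707 = 0.0081
  (88 − 87.293)²/87.293 = 0.0057
  (21 − 20.293)²/20.293 = 0.0246
  (28 − 28.707)²/28.707 = 0.0174
χ² = 0.0081 + 0.0057 + 0.0246 + 0.0174 = 0.06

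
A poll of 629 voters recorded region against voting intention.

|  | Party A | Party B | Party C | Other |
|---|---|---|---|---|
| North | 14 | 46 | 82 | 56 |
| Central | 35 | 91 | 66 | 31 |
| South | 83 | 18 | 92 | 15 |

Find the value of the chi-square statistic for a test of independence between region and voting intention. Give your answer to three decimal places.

Row totals: 198, 223, 208. Column totals: 132, 155, 240, 102. Grand total N = 629.
Expected counts (row total × column total / N):
  North, Party A: 198×132/629 = 41.5517
  North, Party B: 198×155/629 = 48.7917
  North, Party C: 198×240/629 = 75.5485
  North, Other: 198×102/629 = 32.1081
  Central, Party A: 223×132/629 = 46.7981
  Central, Party B: 223×155/629 = 54.9523
  Central, Party C: 223×240/629 = 85.0874
  Central, Other: 223×102/629 = 36.1622
  South, Party A: 208×132/629 = 43.6502
  South, Party B: 208×155/629 = 51.2560
  South, Party C: 208×240/629 = 79.3641
  South, Other: 208×102/629 = 33.7297
Contributions (O − E)²/E:
  (14 − 41.5517)²/41.5517 = 18.2687
  (46 − 48.7917)²/48.7917 = 0.1597
  (82 − 75.5485)²/75.5485 = 0.5509
  (56 − 32.1081)²/32.1081 = 17.7782
  (35 − 46.7981)²/46.7981 = 2.9744
  (91 − 54.9523)²/54.9523 = 23.6466
  (66 − 85.0874)²/85.0874 = 4.2818
  (31 − 36.1622)²/36.1622 = 0.7369
  (83 − 43.6502)²/43.6502 = 35.4731
  (18 − 51.2560)²/51.2560 = 21.5772
  (92 − 79.3641)²/79.3641 = 2.0118
  (15 − 33.7297)²/33.7297 = 10.4004
χ² = 18.2687 + 0.1597 + 0.5509 + 17.7782 + 2.9744 + 23.6466 + 4.2818 + 0.7369 + 35.4731 + 21.5772 + 2.0118 + 10.4004 = 137.860

137.860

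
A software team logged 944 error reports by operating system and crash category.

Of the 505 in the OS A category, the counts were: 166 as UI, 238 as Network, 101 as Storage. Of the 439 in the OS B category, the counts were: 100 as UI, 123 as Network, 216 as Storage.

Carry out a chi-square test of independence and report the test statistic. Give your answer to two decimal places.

Row totals: 505, 439. Column totals: 266, 361, 317. Grand total N = 944.
Expected counts (row total × column total / N):
  OS A, UI: 505×266/944 = 142.299
  OS A, Network: 505×361/944 = 193.120
  OS A, Storage: 505×317/944 = 169.582
  OS B, UI: 439×266/944 = 123.701
  OS B, Network: 439×361/944 = 167.880
  OS B, Storage: 439×317/944 = 147.418
Contributions (O − E)²/E:
  (166 − 142.299)²/142.299 = 3.9476
  (238 − 193.120)²/193.120 = 10.4299
  (101 − 169.582)²/169.582 = 27.7358
  (100 − 123.701)²/123.701 = 4.5411
  (123 − 167.880)²/167.880 = 11.9979
  (216 − 147.418)²/147.418 = 31.9058
χ² = 3.9476 + 10.4299 + 27.7358 + 4.5411 + 11.9979 + 31.9058 = 90.56

90.56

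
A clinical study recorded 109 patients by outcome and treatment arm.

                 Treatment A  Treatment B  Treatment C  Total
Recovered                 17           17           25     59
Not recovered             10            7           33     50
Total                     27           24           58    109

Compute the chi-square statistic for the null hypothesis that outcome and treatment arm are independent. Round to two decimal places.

6.39

Grand total N = 109.
Expected counts (row total × column total / N):
  Recovered, Treatment A: 59×27/109 = 14.6147
  Recovered, Treatment B: 59×24/109 = 12.9908
  Recovered, Treatment C: 59×58/109 = 31.3945
  Not recovered, Treatment A: 50×27/109 = 12.3853
  Not recovered, Treatment B: 50×24/109 = 11.0092
  Not recovered, Treatment C: 50×58/109 = 26.6055
Contributions (O − E)²/E:
  (17 − 14.6147)²/14.6147 = 0.3893
  (17 − 12.9908)²/12.9908 = 1.2373
  (25 − 31.3945)²/31.3945 = 1.3024
  (10 − 12.3853)²/12.3853 = 0.4594
  (7 − 11.0092)²/11.0092 = 1.4600
  (33 − 26.6055)²/26.6055 = 1.5369
χ² = 0.3893 + 1.2373 + 1.3024 + 0.4594 + 1.4600 + 1.5369 = 6.39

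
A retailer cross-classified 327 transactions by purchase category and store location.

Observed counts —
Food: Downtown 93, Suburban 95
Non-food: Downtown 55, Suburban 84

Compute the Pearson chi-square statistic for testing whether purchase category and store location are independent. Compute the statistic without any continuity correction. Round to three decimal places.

Row totals: 188, 139. Column totals: 148, 179. Grand total N = 327.
Expected counts (row total × column total / N):
  Food, Downtown: 188×148/327 = 85.0887
  Food, Suburban: 188×179/327 = 102.9113
  Non-food, Downtown: 139×148/327 = 62.9113
  Non-food, Suburban: 139×179/327 = 76.0887
Contributions (O − E)²/E:
  (93 − 85.0887)²/85.0887 = 0.7356
  (95 − 102.9113)²/102.9113 = 0.6082
  (55 − 62.9113)²/62.9113 = 0.9949
  (84 − 76.0887)²/76.0887 = 0.8226
χ² = 0.7356 + 0.6082 + 0.9949 + 0.8226 = 3.161

3.161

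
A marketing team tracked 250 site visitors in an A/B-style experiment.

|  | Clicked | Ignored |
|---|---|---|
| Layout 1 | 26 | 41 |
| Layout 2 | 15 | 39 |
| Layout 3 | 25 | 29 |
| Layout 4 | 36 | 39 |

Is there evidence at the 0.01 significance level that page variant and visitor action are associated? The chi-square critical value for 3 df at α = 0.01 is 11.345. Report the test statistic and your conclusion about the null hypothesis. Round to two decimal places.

Row totals: 67, 54, 54, 75. Column totals: 102, 148. Grand total N = 250.
Expected counts (row total × column total / N):
  Layout 1, Clicked: 67×102/250 = 27.336
  Layout 1, Ignored: 67×148/250 = 39.664
  Layout 2, Clicked: 54×102/250 = 22.032
  Layout 2, Ignored: 54×148/250 = 31.968
  Layout 3, Clicked: 54×102/250 = 22.032
  Layout 3, Ignored: 54×148/250 = 31.968
  Layout 4, Clicked: 75×102/250 = 30.600
  Layout 4, Ignored: 75×148/250 = 44.400
Contributions (O − E)²/E:
  (26 − 27.336)²/27.336 = 0.0653
  (41 − 39.664)²/39.664 = 0.0450
  (15 − 22.032)²/22.032 = 2.2444
  (39 − 31.968)²/31.968 = 1.5468
  (25 − 22.032)²/22.032 = 0.3998
  (29 − 31.968)²/31.968 = 0.2756
  (36 − 30.600)²/30.600 = 0.9529
  (39 − 44.400)²/44.400 = 0.6568
χ² = 0.0653 + 0.0450 + 2.2444 + 1.5468 + 0.3998 + 0.2756 + 0.9529 + 0.6568 = 6.19
df = (4−1)(2−1) = 3. Since 6.19 < 11.345, fail to reject the null hypothesis of independence at α = 0.01.

6.19; fail to reject H₀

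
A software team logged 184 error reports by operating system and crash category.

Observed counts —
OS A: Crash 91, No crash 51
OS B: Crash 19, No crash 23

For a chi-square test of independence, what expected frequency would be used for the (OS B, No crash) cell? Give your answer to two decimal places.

Row total (OS B) = 42; column total (No crash) = 74; grand total N = 184.
Expected count = (row total × column total) / N = 42 × 74 / 184 = 16.89.

16.89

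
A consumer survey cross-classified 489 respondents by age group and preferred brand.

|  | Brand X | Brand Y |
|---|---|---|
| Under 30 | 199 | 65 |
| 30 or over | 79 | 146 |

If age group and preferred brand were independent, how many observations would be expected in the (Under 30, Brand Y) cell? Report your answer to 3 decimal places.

113.914

Row total (Under 30) = 264; column total (Brand Y) = 211; grand total N = 489.
Expected count = (row total × column total) / N = 264 × 211 / 489 = 113.914.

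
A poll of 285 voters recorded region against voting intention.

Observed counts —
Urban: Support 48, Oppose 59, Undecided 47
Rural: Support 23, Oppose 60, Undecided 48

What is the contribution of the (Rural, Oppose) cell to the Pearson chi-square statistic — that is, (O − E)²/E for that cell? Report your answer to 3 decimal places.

Row total (Rural) = 131; column total (Oppose) = 119; N = 285.
Expected count E = 131 × 119 / 285 = 54.6982.
Contribution = (O − E)²/E = (60 − 54.6982)² / 54.6982 = 0.514.

0.514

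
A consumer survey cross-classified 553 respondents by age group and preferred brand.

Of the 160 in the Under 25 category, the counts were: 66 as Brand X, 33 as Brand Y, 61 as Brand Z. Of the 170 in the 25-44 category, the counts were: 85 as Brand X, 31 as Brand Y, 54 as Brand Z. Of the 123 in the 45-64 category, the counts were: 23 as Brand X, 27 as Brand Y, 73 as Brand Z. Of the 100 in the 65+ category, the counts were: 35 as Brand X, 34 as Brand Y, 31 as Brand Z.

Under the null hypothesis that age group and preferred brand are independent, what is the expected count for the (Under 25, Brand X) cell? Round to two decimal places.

Row total (Under 25) = 160; column total (Brand X) = 209; grand total N = 553.
Expected count = (row total × column total) / N = 160 × 209 / 553 = 60.47.

60.47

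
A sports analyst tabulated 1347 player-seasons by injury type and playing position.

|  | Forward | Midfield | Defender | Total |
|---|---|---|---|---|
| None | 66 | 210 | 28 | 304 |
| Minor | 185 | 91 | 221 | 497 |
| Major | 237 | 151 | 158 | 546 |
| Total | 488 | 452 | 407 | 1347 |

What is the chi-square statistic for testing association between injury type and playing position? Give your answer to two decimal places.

258.09

Grand total N = 1347.
Expected counts (row total × column total / N):
  None, Forward: 304×488/1347 = 110.1351
  None, Midfield: 304×452/1347 = 102.0104
  None, Defender: 304×407/1347 = 91.8545
  Minor, Forward: 497×488/1347 = 180.0564
  Minor, Midfield: 497×452/1347 = 166.7736
  Minor, Defender: 497×407/1347 = 150.1700
  Major, Forward: 546×488/1347 = 197.8085
  Major, Midfield: 546×452/1347 = 183.2160
  Major, Defender: 546×407/1347 = 164.9755
Contributions (O − E)²/E:
  (66 − 110.1351)²/110.1351 = 17.6865
  (210 − 102.0104)²/102.0104 = 114.3193
  (28 − 91.8545)²/91.8545 = 44.3897
  (185 − 180.0564)²/180.0564 = 0.1357
  (91 − 166.7736)²/166.7736 = 34.4277
  (221 − 150.1700)²/150.1700 = 33.4081
  (237 − 197.8085)²/197.8085 = 7.7650
  (151 − 183.2160)²/183.2160 = 5.6647
  (158 − 164.9755)²/164.9755 = 0.2949
χ² = 17.6865 + 114.3193 + 44.3897 + 0.1357 + 34.4277 + 33.4081 + 7.7650 + 5.6647 + 0.2949 = 258.09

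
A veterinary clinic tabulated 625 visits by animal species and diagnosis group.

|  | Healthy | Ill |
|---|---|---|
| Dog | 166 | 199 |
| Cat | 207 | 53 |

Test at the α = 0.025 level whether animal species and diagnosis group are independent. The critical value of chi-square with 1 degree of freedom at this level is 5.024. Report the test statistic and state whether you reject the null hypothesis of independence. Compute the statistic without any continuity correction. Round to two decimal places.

73.53; reject H₀

Row totals: 365, 260. Column totals: 373, 252. Grand total N = 625.
Expected counts (row total × column total / N):
  Dog, Healthy: 365×373/625 = 217.832
  Dog, Ill: 365×252/625 = 147.168
  Cat, Healthy: 260×373/625 = 155.168
  Cat, Ill: 260×252/625 = 104.832
Contributions (O − E)²/E:
  (166 − 217.832)²/217.832 = 12.3332
  (199 − 147.168)²/147.168 = 18.2550
  (207 − 155.168)²/155.168 = 17.3139
  (53 − 104.832)²/104.832 = 25.6273
χ² = 12.3332 + 18.2550 + 17.3139 + 25.6273 = 73.53
df = (2−1)(2−1) = 1. Since 73.53 > 5.024, reject the null hypothesis of independence at α = 0.025.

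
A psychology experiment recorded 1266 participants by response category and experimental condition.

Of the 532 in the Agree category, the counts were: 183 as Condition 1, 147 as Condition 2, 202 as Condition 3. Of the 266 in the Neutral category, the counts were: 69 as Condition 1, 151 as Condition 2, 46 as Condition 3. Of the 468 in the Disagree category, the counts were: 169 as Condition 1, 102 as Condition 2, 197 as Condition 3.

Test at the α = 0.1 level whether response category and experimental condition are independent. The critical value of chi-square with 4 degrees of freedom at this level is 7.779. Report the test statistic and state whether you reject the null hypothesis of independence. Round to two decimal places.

Row totals: 532, 266, 468. Column totals: 421, 400, 445. Grand total N = 1266.
Expected counts (row total × column total / N):
  Agree, Condition 1: 532×421/1266 = 176.913
  Agree, Condition 2: 532×400/1266 = 168.088
  Agree, Condition 3: 532×445/1266 = 186.998
  Neutral, Condition 1: 266×421/1266 = 88.457
  Neutral, Condition 2: 266×400/1266 = 84.044
  Neutral, Condition 3: 266×445/1266 = 93.499
  Disagree, Condition 1: 468×421/1266 = 155.630
  Disagree, Condition 2: 468×400/1266 = 147.867
  Disagree, Condition 3: 468×445/1266 = 164.502
Contributions (O − E)²/E:
  (183 − 176.913)²/176.913 = 0.2094
  (147 − 168.088)²/168.088 = 2.6457
  (202 − 186.998)²/186.998 = 1.2035
  (69 − 88.457)²/88.457 = 4.2798
  (151 − 84.044)²/84.044 = 53.3424
  (46 − 93.499)²/93.499 = 24.1303
  (169 − 155.630)²/155.630 = 1.1486
  (102 − 147.867)²/147.867 = 14.2275
  (197 − 164.502)²/164.502 = 6.4201
χ² = 0.2094 + 2.6457 + 1.2035 + 4.2798 + 53.3424 + 24.1303 + 1.1486 + 14.2275 + 6.4201 = 107.61
df = (3−1)(3−1) = 4. Since 107.61 > 7.779, reject the null hypothesis of independence at α = 0.1.

107.61; reject H₀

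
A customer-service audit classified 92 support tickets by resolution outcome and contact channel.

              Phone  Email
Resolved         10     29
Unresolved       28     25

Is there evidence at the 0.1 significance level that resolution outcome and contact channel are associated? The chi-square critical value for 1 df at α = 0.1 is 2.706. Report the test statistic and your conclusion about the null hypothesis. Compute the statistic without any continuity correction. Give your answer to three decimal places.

6.851; reject H₀

Row totals: 39, 53. Column totals: 38, 54. Grand total N = 92.
Expected counts (row total × column total / N):
  Resolved, Phone: 39×38/92 = 16.1087
  Resolved, Email: 39×54/92 = 22.8913
  Unresolved, Phone: 53×38/92 = 21.8913
  Unresolved, Email: 53×54/92 = 31.1087
Contributions (O − E)²/E:
  (10 − 16.1087)²/16.1087 = 2.3165
  (29 − 22.8913)²/22.8913 = 1.6301
  (28 − 21.8913)²/21.8913 = 1.7046
  (25 − 31.1087)²/31.1087 = 1.1995
χ² = 2.3165 + 1.6301 + 1.7046 + 1.1995 = 6.851
df = (2−1)(2−1) = 1. Since 6.851 > 2.706, reject the null hypothesis of independence at α = 0.1.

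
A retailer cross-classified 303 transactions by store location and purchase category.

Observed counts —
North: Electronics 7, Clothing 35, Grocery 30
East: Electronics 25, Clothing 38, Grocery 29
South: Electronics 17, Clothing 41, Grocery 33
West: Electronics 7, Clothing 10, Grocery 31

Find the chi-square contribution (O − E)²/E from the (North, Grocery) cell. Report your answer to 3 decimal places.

Row total (North) = 72; column total (Grocery) = 123; N = 303.
Expected count E = 72 × 123 / 303 = 29.2277.
Contribution = (O − E)²/E = (30 − 29.2277)² / 29.2277 = 0.020.

0.020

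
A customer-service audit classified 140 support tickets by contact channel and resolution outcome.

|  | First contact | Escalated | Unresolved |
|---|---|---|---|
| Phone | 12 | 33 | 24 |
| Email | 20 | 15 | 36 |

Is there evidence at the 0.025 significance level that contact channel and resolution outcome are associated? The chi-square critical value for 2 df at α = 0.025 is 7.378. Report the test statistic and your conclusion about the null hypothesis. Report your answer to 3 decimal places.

11.124; reject H₀

Row totals: 69, 71. Column totals: 32, 48, 60. Grand total N = 140.
Expected counts (row total × column total / N):
  Phone, First contact: 69×32/140 = 15.7714
  Phone, Escalated: 69×48/140 = 23.6571
  Phone, Unresolved: 69×60/140 = 29.5714
  Email, First contact: 71×32/140 = 16.2286
  Email, Escalated: 71×48/140 = 24.3429
  Email, Unresolved: 71×60/140 = 30.4286
Contributions (O − E)²/E:
  (12 − 15.7714)²/15.7714 = 0.9019
  (33 − 23.6571)²/23.6571 = 3.6898
  (24 − 29.5714)²/29.5714 = 1.0497
  (20 − 16.2286)²/16.2286 = 0.8764
  (15 − 24.3429)²/24.3429 = 3.5858
  (36 − 30.4286)²/30.4286 = 1.0201
χ² = 0.9019 + 3.6898 + 1.0497 + 0.8764 + 3.5858 + 1.0201 = 11.124
df = (2−1)(3−1) = 2. Since 11.124 > 7.378, reject the null hypothesis of independence at α = 0.025.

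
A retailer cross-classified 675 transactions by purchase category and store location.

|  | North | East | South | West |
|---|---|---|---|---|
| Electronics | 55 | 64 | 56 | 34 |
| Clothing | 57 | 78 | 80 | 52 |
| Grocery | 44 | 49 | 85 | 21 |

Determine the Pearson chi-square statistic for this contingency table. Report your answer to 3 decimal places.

Row totals: 209, 267, 199. Column totals: 156, 191, 221, 107. Grand total N = 675.
Expected counts (row total × column total / N):
  Electronics, North: 209×156/675 = 48.3022
  Electronics, East: 209×191/675 = 59.1393
  Electronics, South: 209×221/675 = 68.4281
  Electronics, West: 209×107/675 = 33.1304
  Clothing, North: 267×156/675 = 61.7067
  Clothing, East: 267×191/675 = 75.5511
  Clothing, South: 267×221/675 = 87.4178
  Clothing, West: 267×107/675 = 42.3244
  Grocery, North: 199×156/675 = 45.9911
  Grocery, East: 199×191/675 = 56.3096
  Grocery, South: 199×221/675 = 65.1541
  Grocery, West: 199×107/675 = 31.5452
Contributions (O − E)²/E:
  (55 − 48.3022)²/48.3022 = 0.9287
  (64 − 59.1393)²/59.1393 = 0.3995
  (56 − 68.4281)²/68.4281 = 2.2572
  (34 − 33.1304)²/33.1304 = 0.0228
  (57 − 61.7067)²/61.7067 = 0.3590
  (78 − 75.5511)²/75.5511 = 0.0794
  (80 − 87.4178)²/87.4178 = 0.6294
  (52 − 42.3244)²/42.3244 = 2.2119
  (44 − 45.9911)²/45.9911 = 0.0862
  (49 − 56.3096)²/56.3096 = 0.9489
  (85 − 65.1541)²/65.1541 = 6.0450
  (21 − 31.5452)²/31.5452 = 3.5251
χ² = 0.9287 + 0.3995 + 2.2572 + 0.0228 + 0.3590 + 0.0794 + 0.6294 + 2.2119 + 0.0862 + 0.9489 + 6.0450 + 3.5251 = 17.493

17.493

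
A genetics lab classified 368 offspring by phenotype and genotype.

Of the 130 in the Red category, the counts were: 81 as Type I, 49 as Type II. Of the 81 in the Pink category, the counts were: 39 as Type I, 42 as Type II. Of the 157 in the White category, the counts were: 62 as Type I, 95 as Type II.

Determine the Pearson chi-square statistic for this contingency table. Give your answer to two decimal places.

Row totals: 130, 81, 157. Column totals: 182, 186. Grand total N = 368.
Expected counts (row total × column total / N):
  Red, Type I: 130×182/368 = 64.293
  Red, Type II: 130×186/368 = 65.707
  Pink, Type I: 81×182/368 = 40.060
  Pink, Type II: 81×186/368 = 40.940
  White, Type I: 157×182/368 = 77.647
  White, Type II: 157×186/368 = 79.353
Contributions (O − E)²/E:
  (81 − 64.293)²/64.293 = 4.3414
  (49 − 65.707)²/65.707 = 4.2480
  (39 − 40.060)²/40.060 = 0.0280
  (42 − 40.940)²/40.940 = 0.0274
  (62 − 77.647)²/77.647 = 3.1531
  (95 − 79.353)²/79.353 = 3.0853
χ² = 4.3414 + 4.2480 + 0.0280 + 0.0274 + 3.1531 + 3.0853 = 14.88

14.88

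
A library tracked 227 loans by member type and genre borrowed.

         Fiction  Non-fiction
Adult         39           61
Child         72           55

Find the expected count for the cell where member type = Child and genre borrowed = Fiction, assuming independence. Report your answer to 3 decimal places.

62.101

Row total (Child) = 127; column total (Fiction) = 111; grand total N = 227.
Expected count = (row total × column total) / N = 127 × 111 / 227 = 62.101.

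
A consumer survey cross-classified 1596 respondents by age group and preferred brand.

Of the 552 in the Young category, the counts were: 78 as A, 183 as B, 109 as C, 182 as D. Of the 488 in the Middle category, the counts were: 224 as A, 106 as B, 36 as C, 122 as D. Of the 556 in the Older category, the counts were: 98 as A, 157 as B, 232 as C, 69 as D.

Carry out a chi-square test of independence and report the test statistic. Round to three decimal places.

Row totals: 552, 488, 556. Column totals: 400, 446, 377, 373. Grand total N = 1596.
Expected counts (row total × column total / N):
  Young, A: 552×400/1596 = 138.34586
  Young, B: 552×446/1596 = 154.25564
  Young, C: 552×377/1596 = 130.39098
  Young, D: 552×373/1596 = 129.00752
  Middle, A: 488×400/1596 = 122.30576
  Middle, B: 488×446/1596 = 136.37093
  Middle, C: 488×377/1596 = 115.27318
  Middle, D: 488×373/1596 = 114.05013
  Older, A: 556×400/1596 = 139.34837
  Older, B: 556×446/1596 = 155.37343
  Older, C: 556×377/1596 = 131.33584
  Older, D: 556×373/1596 = 129.94236
Contributions (O − E)²/E:
  (78 − 138.34586)²/138.34586 = 26.3226
  (183 − 154.25564)²/154.25564 = 5.3563
  (109 − 130.39098)²/130.39098 = 3.5092
  (182 − 129.00752)²/129.00752 = 21.7677
  (224 − 122.30576)²/122.30576 = 84.5563
  (106 − 136.37093)²/136.37093 = 6.7639
  (36 − 115.27318)²/115.27318 = 54.5160
  (122 − 114.05013)²/114.05013 = 0.5541
  (98 − 139.34837)²/139.34837 = 12.2692
  (157 − 155.37343)²/155.37343 = 0.0170
  (232 − 131.33584)²/131.33584 = 77.1554
  (69 − 129.94236)²/129.94236 = 28.5817
χ² = 26.3226 + 5.3563 + 3.5092 + 21.7677 + 84.5563 + 6.7639 + 54.5160 + 0.5541 + 12.2692 + 0.0170 + 77.1554 + 28.5817 = 321.369

321.369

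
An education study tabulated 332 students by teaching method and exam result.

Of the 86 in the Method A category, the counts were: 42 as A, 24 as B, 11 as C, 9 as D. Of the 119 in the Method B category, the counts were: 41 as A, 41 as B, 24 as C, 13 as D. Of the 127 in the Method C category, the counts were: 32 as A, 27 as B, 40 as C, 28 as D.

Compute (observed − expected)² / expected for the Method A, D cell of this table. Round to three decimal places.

Row total (Method A) = 86; column total (D) = 50; N = 332.
Expected count E = 86 × 50 / 332 = 12.9518.
Contribution = (O − E)²/E = (9 − 12.9518)² / 12.9518 = 1.206.

1.206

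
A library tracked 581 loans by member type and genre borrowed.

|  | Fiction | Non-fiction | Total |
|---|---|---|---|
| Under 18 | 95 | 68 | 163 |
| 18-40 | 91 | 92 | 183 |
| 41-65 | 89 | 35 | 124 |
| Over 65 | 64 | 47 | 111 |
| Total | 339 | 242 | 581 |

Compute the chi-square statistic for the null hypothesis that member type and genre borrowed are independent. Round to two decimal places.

Grand total N = 581.
Expected counts (row total × column total / N):
  Under 18, Fiction: 163×339/581 = 95.107
  Under 18, Non-fiction: 163×242/581 = 67.893
  18-40, Fiction: 183×339/581 = 106.776
  18-40, Non-fiction: 183×242/581 = 76.224
  41-65, Fiction: 124×339/581 = 72.351
  41-65, Non-fiction: 124×242/581 = 51.649
  Over 65, Fiction: 111×339/581 = 64.766
  Over 65, Non-fiction: 111×242/581 = 46.234
Contributions (O − E)²/E:
  (95 − 95.107)²/95.107 = 0.0001
  (68 − 67.893)²/67.893 = 0.0002
  (91 − 106.776)²/106.776 = 2.3309
  (92 − 76.224)²/76.224 = 3.2651
  (89 − 72.351)²/72.351 = 3.8312
  (35 − 51.649)²/51.649 = 5.3668
  (64 − 64.766)²/64.766 = 0.0091
  (47 − 46.234)²/46.234 = 0.0127
χ² = 0.0001 + 0.0002 + 2.3309 + 3.2651 + 3.8312 + 5.3668 + 0.0091 + 0.0127 = 14.82

14.82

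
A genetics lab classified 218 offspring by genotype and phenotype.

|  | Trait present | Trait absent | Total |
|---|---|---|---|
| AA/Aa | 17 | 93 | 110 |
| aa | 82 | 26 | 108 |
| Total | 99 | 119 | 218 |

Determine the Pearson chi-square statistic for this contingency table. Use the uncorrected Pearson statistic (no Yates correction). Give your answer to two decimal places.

80.39

Grand total N = 218.
Expected counts (row total × column total / N):
  AA/Aa, Trait present: 110×99/218 = 49.954
  AA/Aa, Trait absent: 110×119/218 = 60.046
  aa, Trait present: 108×99/218 = 49.046
  aa, Trait absent: 108×119/218 = 58.954
Contributions (O − E)²/E:
  (17 − 49.954)²/49.954 = 21.7393
  (93 − 60.046)²/60.046 = 18.0856
  (82 − 49.046)²/49.046 = 22.1418
  (26 − 58.954)²/58.954 = 18.4206
χ² = 21.7393 + 18.0856 + 22.1418 + 18.4206 = 80.39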